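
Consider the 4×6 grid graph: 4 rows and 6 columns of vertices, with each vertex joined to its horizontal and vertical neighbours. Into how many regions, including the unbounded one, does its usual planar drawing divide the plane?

16

The grid has V = 4·6 = 24 vertices and E = 4·5 + 6·3 = 38 edges.
F = 2 − V + E = 2 − 24 + 38 = 16.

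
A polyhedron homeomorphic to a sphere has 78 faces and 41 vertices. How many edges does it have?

117

Here V − E + F = 2.
E = V + F − (2) = 41 + 78 − (2) = 117.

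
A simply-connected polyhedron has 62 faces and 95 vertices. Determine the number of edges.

Here V − E + F = 2.
E = V + F − (2) = 95 + 62 − (2) = 155.

155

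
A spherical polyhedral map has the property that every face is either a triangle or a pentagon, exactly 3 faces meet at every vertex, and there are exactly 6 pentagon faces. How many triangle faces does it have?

2

Let x be the number of triangles; then F = 6 + x.
Edge–face incidences: 2E = 5·6 + 3·x = 30 + 3x.
Every vertex has degree 3, so 3V = 2E.
Euler: V − E + F = 2 ⇒ (2E)/3 − E + (6 + x) = 2.
Multiply by 6: 2·(2E) − 3·(2E) + 6·(6 + x) = 12, i.e. 36 + 6x − (30 + 3x) = 12.
Collecting terms: 3x + 6 = 12, so 3x = 6, so x = 2.
Then 2E = 30 + 3·2 = 36, so E = 18, V = 2E/3 = 12, F = 6 + 2 = 8.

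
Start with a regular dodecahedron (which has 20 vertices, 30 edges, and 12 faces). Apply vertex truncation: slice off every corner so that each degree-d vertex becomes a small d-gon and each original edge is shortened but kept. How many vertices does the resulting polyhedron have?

Truncation replaces each original edge-end by a new vertex, so V′ = 2E = 60.
Each original edge survives, and each old vertex of degree d contributes d new edges; summing degrees gives Σd = 2E, so E′ = E + 2E = 3E = 90.
Each original face survives and each original vertex becomes one new face: F′ = F + V = 32.

60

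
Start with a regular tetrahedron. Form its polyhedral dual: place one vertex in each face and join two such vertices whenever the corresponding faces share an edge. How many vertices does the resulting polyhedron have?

The base solid has V = 4, E = 6, F = 4.
The dual swaps V and F and preserves E: V′ = F = 4, E′ = E = 6, F′ = V = 4.

4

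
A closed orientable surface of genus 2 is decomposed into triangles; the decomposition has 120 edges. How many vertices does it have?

χ = 2 − 2·2 = -2, and every face is a triangle so 3F = 2E.
F = 2E/3 = 80. Then V = -2 + E − F = -2 + 120 − 80 = 38.

38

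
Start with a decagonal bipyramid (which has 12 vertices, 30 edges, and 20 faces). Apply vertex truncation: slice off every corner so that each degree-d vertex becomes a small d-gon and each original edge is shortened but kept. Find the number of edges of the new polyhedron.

90

Truncation replaces each original edge-end by a new vertex, so V′ = 2E = 60.
Each original edge survives, and each old vertex of degree d contributes d new edges; summing degrees gives Σd = 2E, so E′ = E + 2E = 3E = 90.
Each original face survives and each original vertex becomes one new face: F′ = F + V = 32.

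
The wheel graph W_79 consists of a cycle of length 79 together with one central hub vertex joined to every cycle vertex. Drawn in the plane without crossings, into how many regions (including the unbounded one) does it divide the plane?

W_79 has V = 79 + 1 = 80 vertices and E = 2·79 = 158 edges.
By Euler's formula F = 2 − V + E = 2 − 80 + 158 = 80.

80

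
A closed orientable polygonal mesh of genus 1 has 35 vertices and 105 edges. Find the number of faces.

70

For a closed orientable surface of genus 1, χ = 2 − 2·1 = 0.
F = 0 − V + E = 0 − 35 + 105 = 70.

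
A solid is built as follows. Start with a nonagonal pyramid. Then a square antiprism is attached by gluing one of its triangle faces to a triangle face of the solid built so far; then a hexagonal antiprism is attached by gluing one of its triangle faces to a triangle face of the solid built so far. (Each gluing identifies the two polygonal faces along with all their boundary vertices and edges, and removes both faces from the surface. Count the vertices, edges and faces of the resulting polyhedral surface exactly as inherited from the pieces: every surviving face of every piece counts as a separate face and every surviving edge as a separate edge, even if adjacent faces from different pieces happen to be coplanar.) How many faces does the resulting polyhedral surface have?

30

A nonagonal pyramid: V=10, E=18, F=10.
Attach a square antiprism (V=8, E=16, F=10) along a 3-gon: merge 3 vertices and 3 edges, delete both glued faces → V=15, E=31, F=18.
Attach a hexagonal antiprism (V=12, E=24, F=14) along a 3-gon: merge 3 vertices and 3 edges, delete both glued faces → V=24, E=52, F=30.
Check: V − E + F = 24 − 52 + 30 = 2.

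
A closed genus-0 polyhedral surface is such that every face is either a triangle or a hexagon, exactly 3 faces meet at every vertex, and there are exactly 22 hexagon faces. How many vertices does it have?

48

Let x be the number of triangles; then F = 22 + x.
Edge–face incidences: 2E = 6·22 + 3·x = 132 + 3x.
Every vertex has degree 3, so 3V = 2E.
Euler: V − E + F = 2 ⇒ (2E)/3 − E + (22 + x) = 2.
Multiply by 6: 2·(2E) − 3·(2E) + 6·(22 + x) = 12, i.e. 132 + 6x − (132 + 3x) = 12.
Collecting terms: 3x = 12, so x = 4.
Then 2E = 132 + 3·4 = 144, so E = 72, V = 2E/3 = 48, F = 22 + 4 = 26.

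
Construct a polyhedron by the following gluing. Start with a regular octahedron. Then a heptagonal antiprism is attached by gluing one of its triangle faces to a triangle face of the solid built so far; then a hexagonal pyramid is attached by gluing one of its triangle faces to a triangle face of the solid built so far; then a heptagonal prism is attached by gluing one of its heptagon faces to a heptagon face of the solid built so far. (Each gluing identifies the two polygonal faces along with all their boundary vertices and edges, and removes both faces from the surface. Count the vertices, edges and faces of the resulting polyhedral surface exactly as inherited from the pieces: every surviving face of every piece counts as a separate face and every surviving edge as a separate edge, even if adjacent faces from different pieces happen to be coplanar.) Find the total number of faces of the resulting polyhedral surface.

34

A regular octahedron: V=6, E=12, F=8.
Attach a heptagonal antiprism (V=14, E=28, F=16) along a 3-gon: merge 3 vertices and 3 edges, delete both glued faces → V=17, E=37, F=22.
Attach a hexagonal pyramid (V=7, E=12, F=7) along a 3-gon: merge 3 vertices and 3 edges, delete both glued faces → V=21, E=46, F=27.
Attach a heptagonal prism (V=14, E=21, F=9) along a 7-gon: merge 7 vertices and 7 edges, delete both glued faces → V=28, E=60, F=34.
Check: V − E + F = 28 − 60 + 34 = 2.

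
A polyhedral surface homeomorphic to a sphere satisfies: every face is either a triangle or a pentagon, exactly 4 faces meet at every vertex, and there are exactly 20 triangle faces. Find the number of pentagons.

12

Let x be the number of pentagons; then F = 20 + x.
Edge–face incidences: 2E = 3·20 + 5·x = 60 + 5x.
Every vertex has degree 4, so 4V = 2E.
Euler: V − E + F = 2 ⇒ (2E)/4 − E + (20 + x) = 2.
Multiply by 8: 2·(2E) − 4·(2E) + 8·(20 + x) = 16, i.e. 160 + 8x − 2·(60 + 5x) = 16.
Collecting terms: −2x + 40 = 16, so −2x = −24, so x = 12.
Then 2E = 60 + 5·12 = 120, so E = 60, V = 2E/4 = 30, F = 20 + 12 = 32.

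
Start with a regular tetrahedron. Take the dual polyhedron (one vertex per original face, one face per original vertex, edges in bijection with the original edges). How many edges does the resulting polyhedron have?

6

The base solid has V = 4, E = 6, F = 4.
The dual swaps V and F and preserves E: V′ = F = 4, E′ = E = 6, F′ = V = 4.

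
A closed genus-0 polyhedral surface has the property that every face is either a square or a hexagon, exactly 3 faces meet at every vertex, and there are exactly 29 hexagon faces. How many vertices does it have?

Let x be the number of squares; then F = 29 + x.
Edge–face incidences: 2E = 6·29 + 4·x = 174 + 4x.
Every vertex has degree 3, so 3V = 2E.
Euler: V − E + F = 2 ⇒ (2E)/3 − E + (29 + x) = 2.
Multiply by 6: 2·(2E) − 3·(2E) + 6·(29 + x) = 12, i.e. 174 + 6x − (174 + 4x) = 12.
Collecting terms: 2x = 12, so x = 6.
Then 2E = 174 + 4·6 = 198, so E = 99, V = 2E/3 = 66, F = 29 + 6 = 35.

66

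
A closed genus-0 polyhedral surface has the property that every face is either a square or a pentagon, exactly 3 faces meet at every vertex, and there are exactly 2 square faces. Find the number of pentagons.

8

Let x be the number of pentagons; then F = 2 + x.
Edge–face incidences: 2E = 4·2 + 5·x = 8 + 5x.
Every vertex has degree 3, so 3V = 2E.
Euler: V − E + F = 2 ⇒ (2E)/3 − E + (2 + x) = 2.
Multiply by 6: 2·(2E) − 3·(2E) + 6·(2 + x) = 12, i.e. 12 + 6x − (8 + 5x) = 12.
Collecting terms: x + 4 = 12, so x = 8.
Then 2E = 8 + 5·8 = 48, so E = 24, V = 2E/3 = 16, F = 2 + 8 = 10.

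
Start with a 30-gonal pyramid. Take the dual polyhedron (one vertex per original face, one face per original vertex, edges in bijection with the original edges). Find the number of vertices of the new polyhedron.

The base solid has V = 31, E = 60, F = 31.
The dual swaps V and F and preserves E: V′ = F = 31, E′ = E = 60, F′ = V = 31.

31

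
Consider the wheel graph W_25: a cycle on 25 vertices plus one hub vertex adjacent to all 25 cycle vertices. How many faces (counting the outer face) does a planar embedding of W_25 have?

W_25 has V = 25 + 1 = 26 vertices and E = 2·25 = 50 edges.
By Euler's formula F = 2 − V + E = 2 − 26 + 50 = 26.

26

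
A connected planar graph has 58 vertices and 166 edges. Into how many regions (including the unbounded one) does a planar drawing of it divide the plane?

110

Euler's formula for a connected plane graph: V − E + F = 2, so F = 2 − 58 + 166 = 110.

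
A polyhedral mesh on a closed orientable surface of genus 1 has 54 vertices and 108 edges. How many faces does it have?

54

For a closed orientable surface of genus 1, χ = 2 − 2·1 = 0.
F = 0 − V + E = 0 − 54 + 108 = 54.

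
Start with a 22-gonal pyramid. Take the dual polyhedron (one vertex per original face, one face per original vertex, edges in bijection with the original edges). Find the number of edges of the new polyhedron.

44

The base solid has V = 23, E = 44, F = 23.
The dual swaps V and F and preserves E: V′ = F = 23, E′ = E = 44, F′ = V = 23.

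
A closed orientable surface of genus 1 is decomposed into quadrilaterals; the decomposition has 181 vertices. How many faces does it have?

χ = 2 − 2·1 = 0, and every face is a square so 4F = 2E.
V − E + F = 0 with E = 4F/2 gives 181 − (4/2 − 1)·F = 0, so F = 181 and E = 362.

181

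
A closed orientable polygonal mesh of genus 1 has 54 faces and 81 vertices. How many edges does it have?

For a closed orientable surface of genus 1, χ = 2 − 2·1 = 0.
E = V + F − (0) = 81 + 54 − (0) = 135.

135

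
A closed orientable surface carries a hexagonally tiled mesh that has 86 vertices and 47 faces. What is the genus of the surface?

Every face is a hexagon, so 2E = 6·47 = 282, giving E = 141.
χ = V − E + F = 86 − 141 + 47 = -8.
For a closed orientable surface χ = 2 − 2g, so g = (2 − (-8))/2 = 5.

5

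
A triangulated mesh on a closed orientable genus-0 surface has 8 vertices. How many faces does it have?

12

χ = 2 − 2·0 = 2, and every face is a triangle so 3F = 2E.
V − E + F = 2 with E = 3F/2 gives 8 − (3/2 − 1)·F = 2, so F = 12 and E = 18.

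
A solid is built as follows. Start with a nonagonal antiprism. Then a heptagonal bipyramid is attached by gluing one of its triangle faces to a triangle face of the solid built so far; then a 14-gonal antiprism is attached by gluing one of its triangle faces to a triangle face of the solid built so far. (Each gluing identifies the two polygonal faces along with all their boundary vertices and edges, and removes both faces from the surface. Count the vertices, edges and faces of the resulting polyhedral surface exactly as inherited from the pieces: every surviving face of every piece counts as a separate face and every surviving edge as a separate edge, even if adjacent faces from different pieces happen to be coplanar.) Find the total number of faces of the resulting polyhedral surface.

A nonagonal antiprism: V=18, E=36, F=20.
Attach a heptagonal bipyramid (V=9, E=21, F=14) along a 3-gon: merge 3 vertices and 3 edges, delete both glued faces → V=24, E=54, F=32.
Attach a 14-gonal antiprism (V=28, E=56, F=30) along a 3-gon: merge 3 vertices and 3 edges, delete both glued faces → V=49, E=107, F=60.
Check: V − E + F = 49 − 107 + 60 = 2.

60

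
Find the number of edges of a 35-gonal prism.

A prism on an n-gon has two n-gon bases and n rectangular sides: V = 2·35 = 70, E = 3·35 = 105, F = 35 + 2 = 37.
Check: V − E + F = 70 − 105 + 37 = 2.

105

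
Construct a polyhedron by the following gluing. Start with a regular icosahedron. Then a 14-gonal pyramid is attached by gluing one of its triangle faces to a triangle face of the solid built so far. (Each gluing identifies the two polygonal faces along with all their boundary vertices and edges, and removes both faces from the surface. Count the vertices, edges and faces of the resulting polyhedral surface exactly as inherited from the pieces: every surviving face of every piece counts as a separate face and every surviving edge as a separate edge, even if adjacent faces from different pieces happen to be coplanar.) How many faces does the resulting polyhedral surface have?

33

A regular icosahedron: V=12, E=30, F=20.
Attach a 14-gonal pyramid (V=15, E=28, F=15) along a 3-gon: merge 3 vertices and 3 edges, delete both glued faces → V=24, E=55, F=33.
Check: V − E + F = 24 − 55 + 33 = 2.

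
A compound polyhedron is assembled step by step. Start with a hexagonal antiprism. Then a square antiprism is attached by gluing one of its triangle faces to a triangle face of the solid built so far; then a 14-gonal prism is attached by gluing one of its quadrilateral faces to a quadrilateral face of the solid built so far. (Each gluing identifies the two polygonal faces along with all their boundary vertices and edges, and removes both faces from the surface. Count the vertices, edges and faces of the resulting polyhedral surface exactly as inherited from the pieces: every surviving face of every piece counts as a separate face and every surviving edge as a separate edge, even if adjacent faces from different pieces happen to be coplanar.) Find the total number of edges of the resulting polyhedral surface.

75

A hexagonal antiprism: V=12, E=24, F=14.
Attach a square antiprism (V=8, E=16, F=10) along a 3-gon: merge 3 vertices and 3 edges, delete both glued faces → V=17, E=37, F=22.
Attach a 14-gonal prism (V=28, E=42, F=16) along a 4-gon: merge 4 vertices and 4 edges, delete both glued faces → V=41, E=75, F=36.
Check: V − E + F = 41 − 75 + 36 = 2.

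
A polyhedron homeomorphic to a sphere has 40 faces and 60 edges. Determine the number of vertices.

Here V − E + F = 2.
V = 2 + E − F = 2 + 60 − 40 = 22.

22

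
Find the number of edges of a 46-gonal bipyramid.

A bipyramid over an n-gon has 2n triangular faces and n + 2 vertices: V = 46 + 2 = 48, E = 3·46 = 138, F = 2·46 = 92.

138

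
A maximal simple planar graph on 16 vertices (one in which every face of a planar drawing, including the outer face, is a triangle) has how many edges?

42

In a plane triangulation 3F = 2E and V − E + F = 2, so E = 3V − 6 = 3·16 − 6 = 42.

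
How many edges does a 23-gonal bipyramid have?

A bipyramid over an n-gon has 2n triangular faces and n + 2 vertices: V = 23 + 2 = 25, E = 3·23 = 69, F = 2·23 = 46.
Check: V − E + F = 25 − 69 + 46 = 2.

69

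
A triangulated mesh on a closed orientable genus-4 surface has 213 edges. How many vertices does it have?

65

χ = 2 − 2·4 = -6, and every face is a triangle so 3F = 2E.
F = 2E/3 = 142. Then V = -6 + E − F = -6 + 213 − 142 = 65.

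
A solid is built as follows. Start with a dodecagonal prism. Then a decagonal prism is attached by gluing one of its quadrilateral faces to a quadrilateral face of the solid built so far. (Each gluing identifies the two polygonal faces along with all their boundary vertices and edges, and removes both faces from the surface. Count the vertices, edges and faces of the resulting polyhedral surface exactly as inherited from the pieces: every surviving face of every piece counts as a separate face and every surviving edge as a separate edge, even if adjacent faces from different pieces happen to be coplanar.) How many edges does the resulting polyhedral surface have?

A dodecagonal prism: V=24, E=36, F=14.
Attach a decagonal prism (V=20, E=30, F=12) along a 4-gon: merge 4 vertices and 4 edges, delete both glued faces → V=40, E=62, F=24.
Check: V − E + F = 40 − 62 + 24 = 2.

62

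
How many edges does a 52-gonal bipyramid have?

156

A bipyramid over an n-gon has 2n triangular faces and n + 2 vertices: V = 52 + 2 = 54, E = 3·52 = 156, F = 2·52 = 104.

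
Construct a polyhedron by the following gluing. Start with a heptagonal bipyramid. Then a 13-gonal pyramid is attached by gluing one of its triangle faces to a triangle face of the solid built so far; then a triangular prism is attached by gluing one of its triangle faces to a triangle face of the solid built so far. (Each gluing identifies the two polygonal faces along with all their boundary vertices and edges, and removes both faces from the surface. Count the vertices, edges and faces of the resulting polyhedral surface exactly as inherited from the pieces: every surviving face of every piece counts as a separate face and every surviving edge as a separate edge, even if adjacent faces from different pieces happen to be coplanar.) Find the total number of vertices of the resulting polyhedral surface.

23

A heptagonal bipyramid: V=9, E=21, F=14.
Attach a 13-gonal pyramid (V=14, E=26, F=14) along a 3-gon: merge 3 vertices and 3 edges, delete both glued faces → V=20, E=44, F=26.
Attach a triangular prism (V=6, E=9, F=5) along a 3-gon: merge 3 vertices and 3 edges, delete both glued faces → V=23, E=50, F=29.
Check: V − E + F = 23 − 50 + 29 = 2.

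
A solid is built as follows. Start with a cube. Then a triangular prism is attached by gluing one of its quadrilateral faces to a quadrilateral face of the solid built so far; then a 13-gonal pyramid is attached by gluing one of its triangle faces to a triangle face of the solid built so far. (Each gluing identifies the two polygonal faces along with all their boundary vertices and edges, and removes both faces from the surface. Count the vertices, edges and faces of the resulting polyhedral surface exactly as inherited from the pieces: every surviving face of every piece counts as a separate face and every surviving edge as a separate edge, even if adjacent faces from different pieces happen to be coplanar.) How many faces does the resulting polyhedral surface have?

21

A cube: V=8, E=12, F=6.
Attach a triangular prism (V=6, E=9, F=5) along a 4-gon: merge 4 vertices and 4 edges, delete both glued faces → V=10, E=17, F=9.
Attach a 13-gonal pyramid (V=14, E=26, F=14) along a 3-gon: merge 3 vertices and 3 edges, delete both glued faces → V=21, E=40, F=21.
Check: V − E + F = 21 − 40 + 21 = 2.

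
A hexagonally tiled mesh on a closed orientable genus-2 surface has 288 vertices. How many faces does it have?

145

χ = 2 − 2·2 = -2, and every face is a hexagon so 6F = 2E.
V − E + F = -2 with E = 6F/2 gives 288 − (6/2 − 1)·F = -2, so F = 145 and E = 435.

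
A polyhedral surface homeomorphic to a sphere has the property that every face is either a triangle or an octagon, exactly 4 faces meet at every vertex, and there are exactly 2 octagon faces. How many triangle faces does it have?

16

Let x be the number of triangles; then F = 2 + x.
Edge–face incidences: 2E = 8·2 + 3·x = 16 + 3x.
Every vertex has degree 4, so 4V = 2E.
Euler: V − E + F = 2 ⇒ (2E)/4 − E + (2 + x) = 2.
Multiply by 8: 2·(2E) − 4·(2E) + 8·(2 + x) = 16, i.e. 16 + 8x − 2·(16 + 3x) = 16.
Collecting terms: 2x − 16 = 16, so 2x = 32, so x = 16.
Then 2E = 16 + 3·16 = 64, so E = 32, V = 2E/4 = 16, F = 2 + 16 = 18.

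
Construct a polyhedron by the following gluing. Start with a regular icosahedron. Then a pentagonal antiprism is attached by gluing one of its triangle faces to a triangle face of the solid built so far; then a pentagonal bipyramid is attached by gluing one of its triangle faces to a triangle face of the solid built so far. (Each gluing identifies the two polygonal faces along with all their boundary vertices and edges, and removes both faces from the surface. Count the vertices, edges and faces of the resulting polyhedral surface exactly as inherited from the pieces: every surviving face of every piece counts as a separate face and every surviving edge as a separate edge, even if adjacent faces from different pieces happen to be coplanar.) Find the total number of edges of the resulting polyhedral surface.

59

A regular icosahedron: V=12, E=30, F=20.
Attach a pentagonal antiprism (V=10, E=20, F=12) along a 3-gon: merge 3 vertices and 3 edges, delete both glued faces → V=19, E=47, F=30.
Attach a pentagonal bipyramid (V=7, E=15, F=10) along a 3-gon: merge 3 vertices and 3 edges, delete both glued faces → V=23, E=59, F=38.
Check: V − E + F = 23 − 59 + 38 = 2.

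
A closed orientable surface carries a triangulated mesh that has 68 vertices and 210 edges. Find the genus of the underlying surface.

2

Every face is a triangle and each edge borders two faces, so 3F = 2·210, giving F = 140.
χ = V − E + F = 68 − 210 + 140 = -2.
For a closed orientable surface χ = 2 − 2g, so g = (2 − (-2))/2 = 2.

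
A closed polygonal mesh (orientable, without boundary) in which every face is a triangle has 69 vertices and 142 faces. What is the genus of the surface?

2

Every face is a triangle, so 2E = 3·142 = 426, giving E = 213.
χ = V − E + F = 69 − 213 + 142 = -2.
For a closed orientable surface χ = 2 − 2g, so g = (2 − (-2))/2 = 2.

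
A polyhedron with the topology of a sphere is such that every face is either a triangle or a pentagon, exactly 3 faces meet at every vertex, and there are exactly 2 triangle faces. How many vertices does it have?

Let x be the number of pentagons; then F = 2 + x.
Edge–face incidences: 2E = 3·2 + 5·x = 6 + 5x.
Every vertex has degree 3, so 3V = 2E.
Euler: V − E + F = 2 ⇒ (2E)/3 − E + (2 + x) = 2.
Multiply by 6: 2·(2E) − 3·(2E) + 6·(2 + x) = 12, i.e. 12 + 6x − (6 + 5x) = 12.
Collecting terms: x + 6 = 12, so x = 6.
Then 2E = 6 + 5·6 = 36, so E = 18, V = 2E/3 = 12, F = 2 + 6 = 8.

12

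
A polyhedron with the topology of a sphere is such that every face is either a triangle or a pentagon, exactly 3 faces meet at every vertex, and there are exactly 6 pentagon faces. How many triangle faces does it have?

Let x be the number of triangles; then F = 6 + x.
Edge–face incidences: 2E = 5·6 + 3·x = 30 + 3x.
Every vertex has degree 3, so 3V = 2E.
Euler: V − E + F = 2 ⇒ (2E)/3 − E + (6 + x) = 2.
Multiply by 6: 2·(2E) − 3·(2E) + 6·(6 + x) = 12, i.e. 36 + 6x − (30 + 3x) = 12.
Collecting terms: 3x + 6 = 12, so 3x = 6, so x = 2.
Then 2E = 30 + 3·2 = 36, so E = 18, V = 2E/3 = 12, F = 6 + 2 = 8.

2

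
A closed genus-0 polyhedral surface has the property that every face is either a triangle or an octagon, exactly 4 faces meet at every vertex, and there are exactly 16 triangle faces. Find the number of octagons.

Let x be the number of octagons; then F = 16 + x.
Edge–face incidences: 2E = 3·16 + 8·x = 48 + 8x.
Every vertex has degree 4, so 4V = 2E.
Euler: V − E + F = 2 ⇒ (2E)/4 − E + (16 + x) = 2.
Multiply by 8: 2·(2E) − 4·(2E) + 8·(16 + x) = 16, i.e. 128 + 8x − 2·(48 + 8x) = 16.
Collecting terms: −8x + 32 = 16, so −8x = −16, so x = 2.
Then 2E = 48 + 8·2 = 64, so E = 32, V = 2E/4 = 16, F = 16 + 2 = 18.

2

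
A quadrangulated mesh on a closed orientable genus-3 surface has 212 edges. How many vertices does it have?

102

χ = 2 − 2·3 = -4, and every face is a square so 4F = 2E.
F = 2E/4 = 106. Then V = -4 + E − F = -4 + 212 − 106 = 102.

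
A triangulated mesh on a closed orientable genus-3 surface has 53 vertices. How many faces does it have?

114

χ = 2 − 2·3 = -4, and every face is a triangle so 3F = 2E.
V − E + F = -4 with E = 3F/2 gives 53 − (3/2 − 1)·F = -4, so F = 114 and E = 171.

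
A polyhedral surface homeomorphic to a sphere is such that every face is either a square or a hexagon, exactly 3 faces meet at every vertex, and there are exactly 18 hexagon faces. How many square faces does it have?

6

Let x be the number of squares; then F = 18 + x.
Edge–face incidences: 2E = 6·18 + 4·x = 108 + 4x.
Every vertex has degree 3, so 3V = 2E.
Euler: V − E + F = 2 ⇒ (2E)/3 − E + (18 + x) = 2.
Multiply by 6: 2·(2E) − 3·(2E) + 6·(18 + x) = 12, i.e. 108 + 6x − (108 + 4x) = 12.
Collecting terms: 2x = 12, so x = 6.
Then 2E = 108 + 4·6 = 132, so E = 66, V = 2E/3 = 44, F = 18 + 6 = 24.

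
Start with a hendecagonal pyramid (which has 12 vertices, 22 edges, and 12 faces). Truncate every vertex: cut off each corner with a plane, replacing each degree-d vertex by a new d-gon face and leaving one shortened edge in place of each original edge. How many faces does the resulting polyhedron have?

24

Truncation replaces each original edge-end by a new vertex, so V′ = 2E = 44.
Each original edge survives, and each old vertex of degree d contributes d new edges; summing degrees gives Σd = 2E, so E′ = E + 2E = 3E = 66.
Each original face survives and each original vertex becomes one new face: F′ = F + V = 24.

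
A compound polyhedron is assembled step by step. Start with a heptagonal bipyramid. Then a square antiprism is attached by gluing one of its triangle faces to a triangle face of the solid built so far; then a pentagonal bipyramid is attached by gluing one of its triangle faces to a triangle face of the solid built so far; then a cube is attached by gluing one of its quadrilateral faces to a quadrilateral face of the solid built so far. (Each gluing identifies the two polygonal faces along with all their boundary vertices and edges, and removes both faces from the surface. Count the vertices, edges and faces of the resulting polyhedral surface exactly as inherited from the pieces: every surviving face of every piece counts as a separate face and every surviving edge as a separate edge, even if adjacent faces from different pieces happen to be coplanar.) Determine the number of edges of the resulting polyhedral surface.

A heptagonal bipyramid: V=9, E=21, F=14.
Attach a square antiprism (V=8, E=16, F=10) along a 3-gon: merge 3 vertices and 3 edges, delete both glued faces → V=14, E=34, F=22.
Attach a pentagonal bipyramid (V=7, E=15, F=10) along a 3-gon: merge 3 vertices and 3 edges, delete both glued faces → V=18, E=46, F=30.
Attach a cube (V=8, E=12, F=6) along a 4-gon: merge 4 vertices and 4 edges, delete both glued faces → V=22, E=54, F=34.
Check: V − E + F = 22 − 54 + 34 = 2.

54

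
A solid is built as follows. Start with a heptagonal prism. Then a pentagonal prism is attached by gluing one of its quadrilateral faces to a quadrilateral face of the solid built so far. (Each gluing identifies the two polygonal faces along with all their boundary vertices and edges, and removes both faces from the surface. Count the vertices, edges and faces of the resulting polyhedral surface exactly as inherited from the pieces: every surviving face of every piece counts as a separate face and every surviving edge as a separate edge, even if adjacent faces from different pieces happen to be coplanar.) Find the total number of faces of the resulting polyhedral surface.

A heptagonal prism: V=14, E=21, F=9.
Attach a pentagonal prism (V=10, E=15, F=7) along a 4-gon: merge 4 vertices and 4 edges, delete both glued faces → V=20, E=32, F=14.
Check: V − E + F = 20 − 32 + 14 = 2.

14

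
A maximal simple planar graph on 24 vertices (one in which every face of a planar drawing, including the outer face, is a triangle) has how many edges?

66

In a plane triangulation 3F = 2E and V − E + F = 2, so E = 3V − 6 = 3·24 − 6 = 66.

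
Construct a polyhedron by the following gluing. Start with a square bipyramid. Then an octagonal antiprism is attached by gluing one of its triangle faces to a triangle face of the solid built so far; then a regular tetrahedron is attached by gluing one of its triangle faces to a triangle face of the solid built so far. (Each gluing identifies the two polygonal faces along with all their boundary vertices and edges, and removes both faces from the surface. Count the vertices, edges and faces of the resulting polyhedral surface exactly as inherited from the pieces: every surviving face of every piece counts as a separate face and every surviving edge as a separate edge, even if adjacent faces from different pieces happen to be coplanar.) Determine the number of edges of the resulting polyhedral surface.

44

A square bipyramid: V=6, E=12, F=8.
Attach an octagonal antiprism (V=16, E=32, F=18) along a 3-gon: merge 3 vertices and 3 edges, delete both glued faces → V=19, E=41, F=24.
Attach a regular tetrahedron (V=4, E=6, F=4) along a 3-gon: merge 3 vertices and 3 edges, delete both glued faces → V=20, E=44, F=26.
Check: V − E + F = 20 − 44 + 26 = 2.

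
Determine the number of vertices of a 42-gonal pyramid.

43

A pyramid on an n-gon base has one n-gon and n triangles: V = 42 + 1 = 43, E = 2·42 = 84, F = 42 + 1 = 43.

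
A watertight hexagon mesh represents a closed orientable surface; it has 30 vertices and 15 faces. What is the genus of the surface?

Every face is a hexagon, so 2E = 6·15 = 90, giving E = 45.
χ = V − E + F = 30 − 45 + 15 = 0.
For a closed orientable surface χ = 2 − 2g, so g = (2 − (0))/2 = 1.

1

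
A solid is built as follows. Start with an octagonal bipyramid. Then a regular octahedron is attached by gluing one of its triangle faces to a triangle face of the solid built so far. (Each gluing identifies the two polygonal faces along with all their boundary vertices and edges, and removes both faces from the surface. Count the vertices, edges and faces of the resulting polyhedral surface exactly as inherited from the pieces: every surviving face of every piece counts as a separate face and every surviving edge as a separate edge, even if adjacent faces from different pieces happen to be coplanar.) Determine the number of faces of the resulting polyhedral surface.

An octagonal bipyramid: V=10, E=24, F=16.
Attach a regular octahedron (V=6, E=12, F=8) along a 3-gon: merge 3 vertices and 3 edges, delete both glued faces → V=13, E=33, F=22.
Check: V − E + F = 13 − 33 + 22 = 2.

22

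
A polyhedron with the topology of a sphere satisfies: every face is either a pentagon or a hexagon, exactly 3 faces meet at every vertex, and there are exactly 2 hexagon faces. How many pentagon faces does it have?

12

Let x be the number of pentagons; then F = 2 + x.
Edge–face incidences: 2E = 6·2 + 5·x = 12 + 5x.
Every vertex has degree 3, so 3V = 2E.
Euler: V − E + F = 2 ⇒ (2E)/3 − E + (2 + x) = 2.
Multiply by 6: 2·(2E) − 3·(2E) + 6·(2 + x) = 12, i.e. 12 + 6x − (12 + 5x) = 12.
Collecting terms: x = 12.
Then 2E = 12 + 5·12 = 72, so E = 36, V = 2E/3 = 24, F = 2 + 12 = 14.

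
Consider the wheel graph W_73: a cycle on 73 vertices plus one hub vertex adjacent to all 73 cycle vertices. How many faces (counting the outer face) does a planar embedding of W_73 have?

W_73 has V = 73 + 1 = 74 vertices and E = 2·73 = 146 edges.
By Euler's formula F = 2 − V + E = 2 − 74 + 146 = 74.

74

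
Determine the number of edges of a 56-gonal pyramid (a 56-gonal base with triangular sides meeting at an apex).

A pyramid on an n-gon base has one n-gon and n triangles: V = 56 + 1 = 57, E = 2·56 = 112, F = 56 + 1 = 57.

112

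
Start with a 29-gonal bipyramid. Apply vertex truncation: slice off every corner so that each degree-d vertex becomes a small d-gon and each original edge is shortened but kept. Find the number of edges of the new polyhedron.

The base solid has V = 31, E = 87, F = 58.
Truncation replaces each original edge-end by a new vertex, so V′ = 2E = 174.
Each original edge survives, and each old vertex of degree d contributes d new edges; summing degrees gives Σd = 2E, so E′ = E + 2E = 3E = 261.
Each original face survives and each original vertex becomes one new face: F′ = F + V = 89.

261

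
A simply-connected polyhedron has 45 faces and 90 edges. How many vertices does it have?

47

Here V − E + F = 2.
V = 2 + E − F = 2 + 90 − 45 = 47.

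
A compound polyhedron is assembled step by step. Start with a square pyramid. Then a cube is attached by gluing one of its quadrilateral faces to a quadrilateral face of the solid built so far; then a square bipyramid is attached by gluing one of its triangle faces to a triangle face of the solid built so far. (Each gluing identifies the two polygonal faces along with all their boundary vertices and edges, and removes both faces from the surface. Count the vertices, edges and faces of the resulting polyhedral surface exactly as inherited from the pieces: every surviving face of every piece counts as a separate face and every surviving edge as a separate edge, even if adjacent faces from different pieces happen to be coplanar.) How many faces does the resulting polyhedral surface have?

15

A square pyramid: V=5, E=8, F=5.
Attach a cube (V=8, E=12, F=6) along a 4-gon: merge 4 vertices and 4 edges, delete both glued faces → V=9, E=16, F=9.
Attach a square bipyramid (V=6, E=12, F=8) along a 3-gon: merge 3 vertices and 3 edges, delete both glued faces → V=12, E=25, F=15.
Check: V − E + F = 12 − 25 + 15 = 2.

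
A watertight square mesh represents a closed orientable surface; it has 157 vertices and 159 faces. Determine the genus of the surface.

Every face is a square, so 2E = 4·159 = 636, giving E = 318.
χ = V − E + F = 157 − 318 + 159 = -2.
For a closed orientable surface χ = 2 − 2g, so g = (2 − (-2))/2 = 2.

2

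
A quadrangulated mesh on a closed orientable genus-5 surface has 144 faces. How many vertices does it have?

136

χ = 2 − 2·5 = -8, and every face is a square so 4F = 2E.
E = 4·144/2 = 288. Then V = -8 + E − F = -8 + 288 − 144 = 136.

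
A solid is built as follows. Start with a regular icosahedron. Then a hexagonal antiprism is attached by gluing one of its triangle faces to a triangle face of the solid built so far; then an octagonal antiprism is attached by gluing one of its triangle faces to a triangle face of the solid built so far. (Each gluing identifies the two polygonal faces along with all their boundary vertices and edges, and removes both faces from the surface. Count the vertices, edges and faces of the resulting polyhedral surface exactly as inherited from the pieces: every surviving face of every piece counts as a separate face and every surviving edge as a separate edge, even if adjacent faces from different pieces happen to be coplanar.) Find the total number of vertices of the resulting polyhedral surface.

34

A regular icosahedron: V=12, E=30, F=20.
Attach a hexagonal antiprism (V=12, E=24, F=14) along a 3-gon: merge 3 vertices and 3 edges, delete both glued faces → V=21, E=51, F=32.
Attach an octagonal antiprism (V=16, E=32, F=18) along a 3-gon: merge 3 vertices and 3 edges, delete both glued faces → V=34, E=80, F=48.
Check: V − E + F = 34 − 80 + 48 = 2.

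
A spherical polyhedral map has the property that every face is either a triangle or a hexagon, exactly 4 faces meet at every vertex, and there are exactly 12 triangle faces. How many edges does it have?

Let x be the number of hexagons; then F = 12 + x.
Edge–face incidences: 2E = 3·12 + 6·x = 36 + 6x.
Every vertex has degree 4, so 4V = 2E.
Euler: V − E + F = 2 ⇒ (2E)/4 − E + (12 + x) = 2.
Multiply by 8: 2·(2E) − 4·(2E) + 8·(12 + x) = 16, i.e. 96 + 8x − 2·(36 + 6x) = 16.
Collecting terms: −4x + 24 = 16, so −4x = −8, so x = 2.
Then 2E = 36 + 6·2 = 48, so E = 24, V = 2E/4 = 12, F = 12 + 2 = 14.

24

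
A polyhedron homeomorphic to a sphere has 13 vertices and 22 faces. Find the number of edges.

Here V − E + F = 2.
E = V + F − (2) = 13 + 22 − (2) = 33.

33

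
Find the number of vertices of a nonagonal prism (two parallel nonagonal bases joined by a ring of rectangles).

18

A prism on an n-gon has two n-gon bases and n rectangular sides: V = 2·9 = 18, E = 3·9 = 27, F = 9 + 2 = 11.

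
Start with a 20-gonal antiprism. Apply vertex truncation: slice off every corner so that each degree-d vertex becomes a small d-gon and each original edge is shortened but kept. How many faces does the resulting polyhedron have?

82

The base solid has V = 40, E = 80, F = 42.
Truncation replaces each original edge-end by a new vertex, so V′ = 2E = 160.
Each original edge survives, and each old vertex of degree d contributes d new edges; summing degrees gives Σd = 2E, so E′ = E + 2E = 3E = 240.
Each original face survives and each original vertex becomes one new face: F′ = F + V = 82.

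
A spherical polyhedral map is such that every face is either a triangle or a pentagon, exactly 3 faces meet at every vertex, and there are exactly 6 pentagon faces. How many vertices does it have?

12

Let x be the number of triangles; then F = 6 + x.
Edge–face incidences: 2E = 5·6 + 3·x = 30 + 3x.
Every vertex has degree 3, so 3V = 2E.
Euler: V − E + F = 2 ⇒ (2E)/3 − E + (6 + x) = 2.
Multiply by 6: 2·(2E) − 3·(2E) + 6·(6 + x) = 12, i.e. 36 + 6x − (30 + 3x) = 12.
Collecting terms: 3x + 6 = 12, so 3x = 6, so x = 2.
Then 2E = 30 + 3·2 = 36, so E = 18, V = 2E/3 = 12, F = 6 + 2 = 8.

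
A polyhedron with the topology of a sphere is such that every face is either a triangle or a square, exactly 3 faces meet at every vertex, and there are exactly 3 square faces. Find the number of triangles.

2

Let x be the number of triangles; then F = 3 + x.
Edge–face incidences: 2E = 4·3 + 3·x = 12 + 3x.
Every vertex has degree 3, so 3V = 2E.
Euler: V − E + F = 2 ⇒ (2E)/3 − E + (3 + x) = 2.
Multiply by 6: 2·(2E) − 3·(2E) + 6·(3 + x) = 12, i.e. 18 + 6x − (12 + 3x) = 12.
Collecting terms: 3x + 6 = 12, so 3x = 6, so x = 2.
Then 2E = 12 + 3·2 = 18, so E = 9, V = 2E/3 = 6, F = 3 + 2 = 5.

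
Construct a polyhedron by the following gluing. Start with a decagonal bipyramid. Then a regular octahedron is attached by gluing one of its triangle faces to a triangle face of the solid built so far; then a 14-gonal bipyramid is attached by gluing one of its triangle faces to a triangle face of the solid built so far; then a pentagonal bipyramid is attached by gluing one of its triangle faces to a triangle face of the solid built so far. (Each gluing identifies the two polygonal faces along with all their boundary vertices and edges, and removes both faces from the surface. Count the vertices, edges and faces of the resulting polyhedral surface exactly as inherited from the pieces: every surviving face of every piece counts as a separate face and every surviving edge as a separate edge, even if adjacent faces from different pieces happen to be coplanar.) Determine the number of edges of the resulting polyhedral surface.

A decagonal bipyramid: V=12, E=30, F=20.
Attach a regular octahedron (V=6, E=12, F=8) along a 3-gon: merge 3 vertices and 3 edges, delete both glued faces → V=15, E=39, F=26.
Attach a 14-gonal bipyramid (V=16, E=42, F=28) along a 3-gon: merge 3 vertices and 3 edges, delete both glued faces → V=28, E=78, F=52.
Attach a pentagonal bipyramid (V=7, E=15, F=10) along a 3-gon: merge 3 vertices and 3 edges, delete both glued faces → V=32, E=90, F=60.
Check: V − E + F = 32 − 90 + 60 = 2.

90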